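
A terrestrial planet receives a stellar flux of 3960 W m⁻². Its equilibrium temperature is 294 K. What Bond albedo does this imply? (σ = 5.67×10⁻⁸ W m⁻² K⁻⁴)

A ≈ 0.57

From T_eq⁴ = S(1−A)/(4σ): 1−A = 4σT_eq⁴/S.
1−A = 4 × 5.67×10⁻⁸ × (294)⁴ / 3960 = 0.428.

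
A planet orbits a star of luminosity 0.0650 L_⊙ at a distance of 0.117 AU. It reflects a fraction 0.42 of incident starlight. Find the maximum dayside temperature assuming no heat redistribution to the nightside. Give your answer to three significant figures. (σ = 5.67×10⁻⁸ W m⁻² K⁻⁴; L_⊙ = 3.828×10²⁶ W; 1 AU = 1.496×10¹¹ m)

d = 0.117 AU = 1.75×10¹⁰ m.
L = 0.0650 × 3.828×10²⁶ = 2.49×10²⁵ W.
Flux: S = L/(4πd²) = 2.49×10²⁵/(4π×(1.75×10¹⁰)²) = 6460 W m⁻².
With no redistribution each surface element balances locally: S(1−A) = σT⁴.
T = [6460 × 0.58 / 5.67×10⁻⁸]^(1/4) = (6.61×10¹⁰)^(1/4) = 507 K.

T_ss ≈ 507 K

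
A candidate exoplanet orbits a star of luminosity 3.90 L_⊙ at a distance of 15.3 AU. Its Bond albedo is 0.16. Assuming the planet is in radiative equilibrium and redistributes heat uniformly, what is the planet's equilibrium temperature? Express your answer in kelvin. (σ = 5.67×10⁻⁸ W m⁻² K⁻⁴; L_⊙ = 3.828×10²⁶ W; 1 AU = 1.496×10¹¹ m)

T_eq ≈ 95.7 K

d = 15.3 AU = 2.29×10¹² m.
L = 3.90 × 3.828×10²⁶ = 1.49×10²⁷ W.
Flux: S = L/(4πd²) = 1.49×10²⁷/(4π×(2.29×10¹²)²) = 22.7 W m⁻².
Energy balance: absorbed = emitted ⇒ πR²·S(1−A) = 4πR²·σT_eq⁴, so T_eq⁴ = S(1−A)/(4σ).
T_eq = [22.7 × 0.84 / (4 × 5.67×10⁻⁸)]^(1/4) = (8.40×10⁷)^(1/4) = 95.7 K.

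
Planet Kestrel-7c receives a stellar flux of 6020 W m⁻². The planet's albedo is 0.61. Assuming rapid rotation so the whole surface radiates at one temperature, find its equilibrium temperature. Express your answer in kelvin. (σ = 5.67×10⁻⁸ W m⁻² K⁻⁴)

Energy balance: absorbed = emitted ⇒ πR²·S(1−A) = 4πR²·σT_eq⁴, so T_eq⁴ = S(1−A)/(4σ).
T_eq = [6020 × 0.39 / (4 × 5.67×10⁻⁸)]^(1/4) = (1.04×10¹⁰)^(1/4) = 319 K.

T_eq ≈ 319 K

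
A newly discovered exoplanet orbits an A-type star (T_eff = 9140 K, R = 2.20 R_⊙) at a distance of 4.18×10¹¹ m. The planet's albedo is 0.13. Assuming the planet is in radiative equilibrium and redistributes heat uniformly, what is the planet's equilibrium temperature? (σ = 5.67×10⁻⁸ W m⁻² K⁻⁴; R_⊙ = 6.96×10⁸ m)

T_eq ≈ 378 K

R_⋆ = 2.20 × 6.96×10⁸ = 1.53×10⁹ m.
L = 4πR_⋆²σT_⋆⁴ = 4π(1.53×10⁹)² × 5.67×10⁻⁸ × (9140)⁴ = 1.17×10²⁸ W.
S = L/(4πd²) = 5310 W m⁻².
Energy balance: absorbed = emitted ⇒ πR²·S(1−A) = 4πR²·σT_eq⁴, so T_eq⁴ = S(1−A)/(4σ).
T_eq = [5310 × 0.87 / (4 × 5.67×10⁻⁸)]^(1/4) = (2.04×10¹⁰)^(1/4) = 378 K.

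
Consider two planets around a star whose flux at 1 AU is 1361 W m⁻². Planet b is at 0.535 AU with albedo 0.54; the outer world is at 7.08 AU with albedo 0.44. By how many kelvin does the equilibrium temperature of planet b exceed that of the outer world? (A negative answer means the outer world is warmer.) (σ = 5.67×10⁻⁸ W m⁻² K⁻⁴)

ΔT ≈ 222.9 K

T_eq = [S₀(1−A)/(4σd²)]^(1/4), so T ∝ (1−A)^(1/4) / √d.
T₁ = [1361×0.46/(4×5.67×10⁻⁸×0.535²)]^(1/4) = 313.38 K.
T₂ = [1361×0.56/(4×5.67×10⁻⁸×7.08²)]^(1/4) = 90.49 K.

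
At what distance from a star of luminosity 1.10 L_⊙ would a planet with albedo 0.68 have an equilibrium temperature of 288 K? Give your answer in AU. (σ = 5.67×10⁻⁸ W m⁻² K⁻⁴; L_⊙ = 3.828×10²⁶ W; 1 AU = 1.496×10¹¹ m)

L = 1.10 × 3.828×10²⁶ = 4.21×10²⁶ W.
From T_eq⁴ = L(1−A)/(16πσd²): d = √[L(1−A)/(16πσT_eq⁴)].
d = √[4.21×10²⁶ × 0.32 / (16π × 5.67×10⁻⁸ × (288)⁴)] = 8.29×10¹⁰ m = 0.554 AU.

d ≈ 0.554 AU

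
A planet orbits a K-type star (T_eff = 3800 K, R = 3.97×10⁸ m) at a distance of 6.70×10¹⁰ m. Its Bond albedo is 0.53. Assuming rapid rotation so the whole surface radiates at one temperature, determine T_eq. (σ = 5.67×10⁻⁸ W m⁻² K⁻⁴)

L = 4πR_⋆²σT_⋆⁴ = 4π(3.97×10⁸)² × 5.67×10⁻⁸ × (3800)⁴ = 2.34×10²⁵ W.
S = L/(4πd²) = 415 W m⁻².
Energy balance: absorbed = emitted ⇒ πR²·S(1−A) = 4πR²·σT_eq⁴, so T_eq⁴ = S(1−A)/(4σ).
T_eq = [415 × 0.47 / (4 × 5.67×10⁻⁸)]^(1/4) = (8.60×10⁸)^(1/4) = 171 K.

T_eq ≈ 171 K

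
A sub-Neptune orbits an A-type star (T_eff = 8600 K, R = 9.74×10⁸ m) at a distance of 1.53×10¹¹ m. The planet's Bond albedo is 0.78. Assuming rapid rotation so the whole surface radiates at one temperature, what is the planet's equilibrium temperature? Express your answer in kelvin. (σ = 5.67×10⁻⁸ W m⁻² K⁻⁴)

T_eq ≈ 332 K

L = 4πR_⋆²σT_⋆⁴ = 4π(9.74×10⁸)² × 5.67×10⁻⁸ × (8600)⁴ = 3.70×10²⁷ W.
S = L/(4πd²) = 1.26×10⁴ W m⁻².
Energy balance: absorbed = emitted ⇒ πR²·S(1−A) = 4πR²·σT_eq⁴, so T_eq⁴ = S(1−A)/(4σ).
T_eq = [1.26×10⁴ × 0.22 / (4 × 5.67×10⁻⁸)]^(1/4) = (1.22×10¹⁰)^(1/4) = 332 K.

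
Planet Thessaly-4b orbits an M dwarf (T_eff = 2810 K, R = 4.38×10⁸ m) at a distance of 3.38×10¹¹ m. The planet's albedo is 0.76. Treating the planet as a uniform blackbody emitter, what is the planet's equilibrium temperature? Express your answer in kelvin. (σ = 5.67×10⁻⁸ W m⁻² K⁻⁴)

L = 4πR_⋆²σT_⋆⁴ = 4π(4.38×10⁸)² × 5.67×10⁻⁸ × (2810)⁴ = 8.52×10²⁴ W.
S = L/(4πd²) = 5.94 W m⁻².
Energy balance: absorbed = emitted ⇒ πR²·S(1−A) = 4πR²·σT_eq⁴, so T_eq⁴ = S(1−A)/(4σ).
T_eq = [5.94 × 0.24 / (4 × 5.67×10⁻⁸)]^(1/4) = (6.28×10⁶)^(1/4) = 50.1 K.

T_eq ≈ 50.1 K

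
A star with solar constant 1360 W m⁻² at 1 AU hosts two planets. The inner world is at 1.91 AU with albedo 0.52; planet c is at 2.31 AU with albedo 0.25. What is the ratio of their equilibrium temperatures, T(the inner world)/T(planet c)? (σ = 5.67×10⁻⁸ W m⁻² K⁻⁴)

T₁/T₂ ≈ 0.984

T_eq = [S₀(1−A)/(4σd²)]^(1/4), so T ∝ (1−A)^(1/4) / √d.
T₁ = [1360×0.48/(4×5.67×10⁻⁸×1.91²)]^(1/4) = 167.60 K.
T₂ = [1360×0.75/(4×5.67×10⁻⁸×2.31²)]^(1/4) = 170.39 K.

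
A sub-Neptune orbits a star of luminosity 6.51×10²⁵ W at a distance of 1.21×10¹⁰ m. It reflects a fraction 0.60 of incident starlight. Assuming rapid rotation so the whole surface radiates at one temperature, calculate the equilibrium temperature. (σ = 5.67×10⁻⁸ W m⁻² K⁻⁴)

T_eq ≈ 500 K

Flux: S = L/(4πd²) = 6.51×10²⁵/(4π×(1.21×10¹⁰)²) = 3.54×10⁴ W m⁻².
Energy balance: absorbed = emitted ⇒ πR²·S(1−A) = 4πR²·σT_eq⁴, so T_eq⁴ = S(1−A)/(4σ).
T_eq = [3.54×10⁴ × 0.40 / (4 × 5.67×10⁻⁸)]^(1/4) = (6.24×10¹⁰)^(1/4) = 500 K.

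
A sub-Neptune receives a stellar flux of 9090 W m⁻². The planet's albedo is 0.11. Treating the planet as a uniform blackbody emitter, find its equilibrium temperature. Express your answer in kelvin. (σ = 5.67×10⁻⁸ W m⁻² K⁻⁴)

T_eq ≈ 435 K

Energy balance: absorbed = emitted ⇒ πR²·S(1−A) = 4πR²·σT_eq⁴, so T_eq⁴ = S(1−A)/(4σ).
T_eq = [9090 × 0.89 / (4 × 5.67×10⁻⁸)]^(1/4) = (3.57×10¹⁰)^(1/4) = 435 K.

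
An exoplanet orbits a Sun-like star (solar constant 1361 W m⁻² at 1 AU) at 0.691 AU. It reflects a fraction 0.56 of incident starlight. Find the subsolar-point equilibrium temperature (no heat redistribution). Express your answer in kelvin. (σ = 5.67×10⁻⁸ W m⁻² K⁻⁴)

T_ss ≈ 386 K

Flux at 0.691 AU: S = 1361/0.691² = 2850 W m⁻².
At the subsolar point the surface absorbs S(1−A) and emits σT⁴ per unit area — no factor of 4, since only the local patch is in balance.
T = [2850 × 0.44 / 5.67×10⁻⁸]^(1/4) = (2.21×10¹⁰)^(1/4) = 386 K.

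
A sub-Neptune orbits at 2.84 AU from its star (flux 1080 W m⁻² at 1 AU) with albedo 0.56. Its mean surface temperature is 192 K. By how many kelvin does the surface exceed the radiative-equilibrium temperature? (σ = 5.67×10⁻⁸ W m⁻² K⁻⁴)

S = 1080/2.84² = 133.9 W m⁻².
T_eq = [S(1−A)/(4σ)]^(1/4) = [133.9×0.44/(4×5.67×10⁻⁸)]^(1/4) = 127.0 K.
ΔT = T_surf − T_eq = 192 − 127.0.

ΔT ≈ 65.0 K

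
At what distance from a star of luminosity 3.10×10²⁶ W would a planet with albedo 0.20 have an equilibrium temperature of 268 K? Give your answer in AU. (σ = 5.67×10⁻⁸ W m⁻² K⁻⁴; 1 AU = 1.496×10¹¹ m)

From T_eq⁴ = L(1−A)/(16πσd²): d = √[L(1−A)/(16πσT_eq⁴)].
d = √[3.10×10²⁶ × 0.80 / (16π × 5.67×10⁻⁸ × (268)⁴)] = 1.30×10¹¹ m = 0.868 AU.

d ≈ 0.868 AU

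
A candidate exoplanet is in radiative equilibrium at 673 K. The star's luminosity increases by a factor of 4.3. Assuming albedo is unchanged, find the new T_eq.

T_eq ∝ L^(1/4) · d^(−1/2).
T′ = 673 × 4.3^(1/4) = 969 K.

T_eq ≈ 969 K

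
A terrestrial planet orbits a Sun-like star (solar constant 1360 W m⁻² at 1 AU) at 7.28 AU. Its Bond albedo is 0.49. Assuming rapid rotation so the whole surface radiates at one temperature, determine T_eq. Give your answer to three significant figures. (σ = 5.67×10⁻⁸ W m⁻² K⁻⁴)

T_eq ≈ 87.2 K

Flux at 7.28 AU: S = 1360/7.28² = 25.7 W m⁻².
Energy balance: absorbed = emitted ⇒ πR²·S(1−A) = 4πR²·σT_eq⁴, so T_eq⁴ = S(1−A)/(4σ).
T_eq = [25.7 × 0.51 / (4 × 5.67×10⁻⁸)]^(1/4) = (5.77×10⁷)^(1/4) = 87.2 K.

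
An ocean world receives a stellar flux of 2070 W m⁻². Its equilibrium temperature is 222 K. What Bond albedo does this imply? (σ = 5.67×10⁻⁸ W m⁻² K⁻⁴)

A ≈ 0.73

From T_eq⁴ = S(1−A)/(4σ): 1−A = 4σT_eq⁴/S.
1−A = 4 × 5.67×10⁻⁸ × (222)⁴ / 2070 = 0.266.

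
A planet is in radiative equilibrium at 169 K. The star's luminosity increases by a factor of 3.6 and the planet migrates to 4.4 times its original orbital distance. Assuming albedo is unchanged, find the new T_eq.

T_eq ∝ L^(1/4) · d^(−1/2).
T′ = 169 × 3.6^(1/4) / 4.4^(1/2) = 111 K.

T_eq ≈ 111 K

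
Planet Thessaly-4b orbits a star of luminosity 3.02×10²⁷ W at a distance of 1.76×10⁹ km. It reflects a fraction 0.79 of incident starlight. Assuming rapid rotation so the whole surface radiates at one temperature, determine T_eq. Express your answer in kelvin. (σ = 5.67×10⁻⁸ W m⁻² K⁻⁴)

T_eq ≈ 92.1 K

d = 1.76×10⁹ km = 1.76×10¹² m.
Flux: S = L/(4πd²) = 3.02×10²⁷/(4π×(1.76×10¹²)²) = 77.6 W m⁻².
Energy balance: absorbed = emitted ⇒ πR²·S(1−A) = 4πR²·σT_eq⁴, so T_eq⁴ = S(1−A)/(4σ).
T_eq = [77.6 × 0.21 / (4 × 5.67×10⁻⁸)]^(1/4) = (7.18×10⁷)^(1/4) = 92.1 K.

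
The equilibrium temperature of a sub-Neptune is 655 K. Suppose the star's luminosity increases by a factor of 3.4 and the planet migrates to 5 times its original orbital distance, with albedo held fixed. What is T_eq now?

T_eq ≈ 398 K

T_eq ∝ L^(1/4) · d^(−1/2).
T′ = 655 × 3.4^(1/4) / 5^(1/2) = 398 K.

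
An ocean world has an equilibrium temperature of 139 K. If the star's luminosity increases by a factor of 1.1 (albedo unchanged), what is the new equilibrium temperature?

T_eq ∝ L^(1/4) · d^(−1/2).
T′ = 139 × 1.1^(1/4) = 142 K.

T_eq ≈ 142 K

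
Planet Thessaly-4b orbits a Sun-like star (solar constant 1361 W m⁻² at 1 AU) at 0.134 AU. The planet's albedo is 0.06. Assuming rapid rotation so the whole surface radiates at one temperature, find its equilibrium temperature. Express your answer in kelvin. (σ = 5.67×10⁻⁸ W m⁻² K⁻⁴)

Flux at 0.134 AU: S = 1361/0.134² = 7.58×10⁴ W m⁻².
Energy balance: absorbed = emitted ⇒ πR²·S(1−A) = 4πR²·σT_eq⁴, so T_eq⁴ = S(1−A)/(4σ).
T_eq = [7.58×10⁴ × 0.94 / (4 × 5.67×10⁻⁸)]^(1/4) = (3.14×10¹¹)^(1/4) = 749 K.

T_eq ≈ 749 K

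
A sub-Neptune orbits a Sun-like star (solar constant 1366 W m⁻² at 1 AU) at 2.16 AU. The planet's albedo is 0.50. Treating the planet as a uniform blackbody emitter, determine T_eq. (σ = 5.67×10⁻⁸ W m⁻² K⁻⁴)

Flux at 2.16 AU: S = 1366/2.16² = 293 W m⁻².
Energy balance: absorbed = emitted ⇒ πR²·S(1−A) = 4πR²·σT_eq⁴, so T_eq⁴ = S(1−A)/(4σ).
T_eq = [293 × 0.50 / (4 × 5.67×10⁻⁸)]^(1/4) = (6.45×10⁸)^(1/4) = 159 K.

T_eq ≈ 159 K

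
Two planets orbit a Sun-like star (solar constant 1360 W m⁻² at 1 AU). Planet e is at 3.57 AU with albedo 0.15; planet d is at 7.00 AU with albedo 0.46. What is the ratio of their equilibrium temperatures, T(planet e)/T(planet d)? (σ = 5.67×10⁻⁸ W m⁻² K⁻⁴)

T_eq = [S₀(1−A)/(4σd²)]^(1/4), so T ∝ (1−A)^(1/4) / √d.
T₁ = [1360×0.85/(4×5.67×10⁻⁸×3.57²)]^(1/4) = 141.41 K.
T₂ = [1360×0.54/(4×5.67×10⁻⁸×7.00²)]^(1/4) = 90.16 K.

T₁/T₂ ≈ 1.568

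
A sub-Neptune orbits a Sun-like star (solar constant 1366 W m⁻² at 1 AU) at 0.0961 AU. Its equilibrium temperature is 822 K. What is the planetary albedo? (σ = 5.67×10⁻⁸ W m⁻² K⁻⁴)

A ≈ 0.30

Flux at 0.0961 AU: S = 1366/0.0961² = 1.48×10⁵ W m⁻².
From T_eq⁴ = S(1−A)/(4σ): 1−A = 4σT_eq⁴/S.
1−A = 4 × 5.67×10⁻⁸ × (822)⁴ / 1.48×10⁵ = 0.700.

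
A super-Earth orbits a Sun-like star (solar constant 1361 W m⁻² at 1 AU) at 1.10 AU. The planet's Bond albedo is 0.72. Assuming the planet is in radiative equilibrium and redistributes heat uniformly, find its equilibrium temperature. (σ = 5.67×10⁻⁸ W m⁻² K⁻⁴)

T_eq ≈ 193 K

Flux at 1.10 AU: S = 1361/1.10² = 1120 W m⁻².
Energy balance: absorbed = emitted ⇒ πR²·S(1−A) = 4πR²·σT_eq⁴, so T_eq⁴ = S(1−A)/(4σ).
T_eq = [1120 × 0.28 / (4 × 5.67×10⁻⁸)]^(1/4) = (1.39×10⁹)^(1/4) = 193 K.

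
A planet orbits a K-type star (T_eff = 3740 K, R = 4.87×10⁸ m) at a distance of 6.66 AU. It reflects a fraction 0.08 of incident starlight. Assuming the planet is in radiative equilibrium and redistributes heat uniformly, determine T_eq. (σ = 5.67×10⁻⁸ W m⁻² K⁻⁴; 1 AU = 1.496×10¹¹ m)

T_eq ≈ 57.3 K

d = 6.66 AU = 9.96×10¹¹ m.
L = 4πR_⋆²σT_⋆⁴ = 4π(4.87×10⁸)² × 5.67×10⁻⁸ × (3740)⁴ = 3.31×10²⁵ W.
S = L/(4πd²) = 2.65 W m⁻².
Energy balance: absorbed = emitted ⇒ πR²·S(1−A) = 4πR²·σT_eq⁴, so T_eq⁴ = S(1−A)/(4σ).
T_eq = [2.65 × 0.92 / (4 × 5.67×10⁻⁸)]^(1/4) = (1.08×10⁷)^(1/4) = 57.3 K.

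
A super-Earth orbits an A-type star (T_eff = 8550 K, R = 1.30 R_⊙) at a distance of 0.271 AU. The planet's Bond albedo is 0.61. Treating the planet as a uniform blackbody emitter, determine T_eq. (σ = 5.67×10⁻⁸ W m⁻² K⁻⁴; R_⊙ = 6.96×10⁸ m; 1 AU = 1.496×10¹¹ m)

R_⋆ = 1.30 × 6.96×10⁸ = 9.05×10⁸ m.
d = 0.271 AU = 4.05×10¹⁰ m.
L = 4πR_⋆²σT_⋆⁴ = 4π(9.05×10⁸)² × 5.67×10⁻⁸ × (8550)⁴ = 3.12×10²⁷ W.
S = L/(4πd²) = 1.51×10⁵ W m⁻².
Energy balance: absorbed = emitted ⇒ πR²·S(1−A) = 4πR²·σT_eq⁴, so T_eq⁴ = S(1−A)/(4σ).
T_eq = [1.51×10⁵ × 0.39 / (4 × 5.67×10⁻⁸)]^(1/4) = (2.60×10¹¹)^(1/4) = 714 K.

T_eq ≈ 714 K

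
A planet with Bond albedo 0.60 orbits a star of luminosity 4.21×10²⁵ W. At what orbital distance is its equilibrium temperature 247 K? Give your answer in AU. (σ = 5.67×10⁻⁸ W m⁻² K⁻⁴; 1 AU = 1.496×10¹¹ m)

d ≈ 0.266 AU

From T_eq⁴ = L(1−A)/(16πσd²): d = √[L(1−A)/(16πσT_eq⁴)].
d = √[4.21×10²⁵ × 0.40 / (16π × 5.67×10⁻⁸ × (247)⁴)] = 3.98×10¹⁰ m = 0.266 AU.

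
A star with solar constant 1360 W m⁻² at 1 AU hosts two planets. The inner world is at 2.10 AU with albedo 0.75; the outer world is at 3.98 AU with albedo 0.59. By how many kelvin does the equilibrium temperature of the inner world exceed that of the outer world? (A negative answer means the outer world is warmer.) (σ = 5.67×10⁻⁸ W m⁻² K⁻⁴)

ΔT ≈ 24.2 K

T_eq = [S₀(1−A)/(4σd²)]^(1/4), so T ∝ (1−A)^(1/4) / √d.
T₁ = [1360×0.25/(4×5.67×10⁻⁸×2.10²)]^(1/4) = 135.78 K.
T₂ = [1360×0.41/(4×5.67×10⁻⁸×3.98²)]^(1/4) = 111.62 K.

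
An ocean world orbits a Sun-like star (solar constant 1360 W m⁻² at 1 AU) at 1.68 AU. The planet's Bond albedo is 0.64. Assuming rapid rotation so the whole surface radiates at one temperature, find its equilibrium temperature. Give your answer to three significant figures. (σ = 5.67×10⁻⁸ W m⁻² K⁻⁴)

T_eq ≈ 166 K

Flux at 1.68 AU: S = 1360/1.68² = 482 W m⁻².
Energy balance: absorbed = emitted ⇒ πR²·S(1−A) = 4πR²·σT_eq⁴, so T_eq⁴ = S(1−A)/(4σ).
T_eq = [482 × 0.36 / (4 × 5.67×10⁻⁸)]^(1/4) = (7.65×10⁸)^(1/4) = 166 K.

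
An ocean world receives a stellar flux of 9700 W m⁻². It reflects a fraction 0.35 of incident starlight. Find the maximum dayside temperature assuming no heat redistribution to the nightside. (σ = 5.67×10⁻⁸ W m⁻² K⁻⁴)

With no redistribution each surface element balances locally: S(1−A) = σT⁴.
T = [9700 × 0.65 / 5.67×10⁻⁸]^(1/4) = (1.11×10¹¹)^(1/4) = 577 K.

T_ss ≈ 577 K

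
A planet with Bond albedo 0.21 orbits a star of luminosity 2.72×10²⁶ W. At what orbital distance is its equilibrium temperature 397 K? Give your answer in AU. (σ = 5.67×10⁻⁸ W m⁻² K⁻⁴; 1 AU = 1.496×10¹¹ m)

From T_eq⁴ = L(1−A)/(16πσd²): d = √[L(1−A)/(16πσT_eq⁴)].
d = √[2.72×10²⁶ × 0.79 / (16π × 5.67×10⁻⁸ × (397)⁴)] = 5.51×10¹⁰ m = 0.368 AU.

d ≈ 0.368 AU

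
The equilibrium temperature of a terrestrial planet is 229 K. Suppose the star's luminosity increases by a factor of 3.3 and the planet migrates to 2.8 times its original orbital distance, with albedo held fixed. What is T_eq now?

T_eq ≈ 184 K

T_eq ∝ L^(1/4) · d^(−1/2).
T′ = 229 × 3.3^(1/4) / 2.8^(1/2) = 184 K.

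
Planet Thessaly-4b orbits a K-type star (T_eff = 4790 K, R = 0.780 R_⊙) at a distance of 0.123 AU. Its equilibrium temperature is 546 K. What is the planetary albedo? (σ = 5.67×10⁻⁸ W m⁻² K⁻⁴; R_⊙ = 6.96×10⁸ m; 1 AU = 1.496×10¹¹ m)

R_⋆ = 0.780 × 6.96×10⁸ = 5.43×10⁸ m.
d = 0.123 AU = 1.84×10¹⁰ m.
L = 4πR_⋆²σT_⋆⁴ = 4π(5.43×10⁸)² × 5.67×10⁻⁸ × (4790)⁴ = 1.11×10²⁶ W.
S = L/(4πd²) = 2.60×10⁴ W m⁻².
From T_eq⁴ = S(1−A)/(4σ): 1−A = 4σT_eq⁴/S.
1−A = 4 × 5.67×10⁻⁸ × (546)⁴ / 2.60×10⁴ = 0.776.

A ≈ 0.22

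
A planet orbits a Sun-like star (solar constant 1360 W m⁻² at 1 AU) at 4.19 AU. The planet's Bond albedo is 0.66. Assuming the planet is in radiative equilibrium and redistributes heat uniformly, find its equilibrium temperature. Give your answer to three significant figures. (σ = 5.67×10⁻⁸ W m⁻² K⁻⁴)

T_eq ≈ 104 K

Flux at 4.19 AU: S = 1360/4.19² = 77.5 W m⁻².
Energy balance: absorbed = emitted ⇒ πR²·S(1−A) = 4πR²·σT_eq⁴, so T_eq⁴ = S(1−A)/(4σ).
T_eq = [77.5 × 0.34 / (4 × 5.67×10⁻⁸)]^(1/4) = (1.16×10⁸)^(1/4) = 104 K.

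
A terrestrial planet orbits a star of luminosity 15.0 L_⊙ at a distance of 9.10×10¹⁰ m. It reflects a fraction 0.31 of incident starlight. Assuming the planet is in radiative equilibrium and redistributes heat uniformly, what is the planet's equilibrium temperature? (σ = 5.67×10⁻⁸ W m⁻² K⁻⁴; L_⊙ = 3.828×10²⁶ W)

T_eq ≈ 640 K

L = 15.0 × 3.828×10²⁶ = 5.74×10²⁷ W.
Flux: S = L/(4πd²) = 5.74×10²⁷/(4π×(9.10×10¹⁰)²) = 5.52×10⁴ W m⁻².
Energy balance: absorbed = emitted ⇒ πR²·S(1−A) = 4πR²·σT_eq⁴, so T_eq⁴ = S(1−A)/(4σ).
T_eq = [5.52×10⁴ × 0.69 / (4 × 5.67×10⁻⁸)]^(1/4) = (1.68×10¹¹)^(1/4) = 640 K.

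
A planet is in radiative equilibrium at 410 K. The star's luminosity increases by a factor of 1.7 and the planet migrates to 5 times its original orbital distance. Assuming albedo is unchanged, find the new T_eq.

T_eq ≈ 209 K

T_eq ∝ L^(1/4) · d^(−1/2).
T′ = 410 × 1.7^(1/4) / 5^(1/2) = 209 K.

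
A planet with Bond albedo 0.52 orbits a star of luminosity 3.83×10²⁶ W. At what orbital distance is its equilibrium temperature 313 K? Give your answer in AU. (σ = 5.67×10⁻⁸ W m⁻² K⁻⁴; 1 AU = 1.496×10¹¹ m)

d ≈ 0.548 AU

From T_eq⁴ = L(1−A)/(16πσd²): d = √[L(1−A)/(16πσT_eq⁴)].
d = √[3.83×10²⁶ × 0.48 / (16π × 5.67×10⁻⁸ × (313)⁴)] = 8.20×10¹⁰ m = 0.548 AU.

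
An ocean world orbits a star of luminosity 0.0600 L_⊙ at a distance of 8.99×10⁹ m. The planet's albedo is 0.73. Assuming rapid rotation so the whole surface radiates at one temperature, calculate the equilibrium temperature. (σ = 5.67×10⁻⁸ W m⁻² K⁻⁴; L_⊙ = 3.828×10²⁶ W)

T_eq ≈ 405 K

L = 0.0600 × 3.828×10²⁶ = 2.30×10²⁵ W.
Flux: S = L/(4πd²) = 2.30×10²⁵/(4π×(8.99×10⁹)²) = 2.26×10⁴ W m⁻².
Energy balance: absorbed = emitted ⇒ πR²·S(1−A) = 4πR²·σT_eq⁴, so T_eq⁴ = S(1−A)/(4σ).
T_eq = [2.26×10⁴ × 0.27 / (4 × 5.67×10⁻⁸)]^(1/4) = (2.69×10¹⁰)^(1/4) = 405 K.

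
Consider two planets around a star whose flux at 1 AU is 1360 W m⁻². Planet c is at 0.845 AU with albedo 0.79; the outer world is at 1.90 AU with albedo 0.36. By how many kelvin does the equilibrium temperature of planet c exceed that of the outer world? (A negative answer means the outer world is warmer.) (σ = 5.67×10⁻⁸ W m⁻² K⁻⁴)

ΔT ≈ 24.4 K

T_eq = [S₀(1−A)/(4σd²)]^(1/4), so T ∝ (1−A)^(1/4) / √d.
T₁ = [1360×0.21/(4×5.67×10⁻⁸×0.845²)]^(1/4) = 204.93 K.
T₂ = [1360×0.64/(4×5.67×10⁻⁸×1.90²)]^(1/4) = 180.57 K.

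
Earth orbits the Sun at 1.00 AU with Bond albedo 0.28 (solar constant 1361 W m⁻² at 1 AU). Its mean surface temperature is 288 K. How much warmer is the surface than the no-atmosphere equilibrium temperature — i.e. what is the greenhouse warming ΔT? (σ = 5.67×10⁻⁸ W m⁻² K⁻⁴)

ΔT ≈ 31.6 K

S = 1361/1.00² = 1361 W m⁻².
T_eq = [S(1−A)/(4σ)]^(1/4) = [1361×0.72/(4×5.67×10⁻⁸)]^(1/4) = 256.4 K.
ΔT = T_surf − T_eq = 288 − 256.4.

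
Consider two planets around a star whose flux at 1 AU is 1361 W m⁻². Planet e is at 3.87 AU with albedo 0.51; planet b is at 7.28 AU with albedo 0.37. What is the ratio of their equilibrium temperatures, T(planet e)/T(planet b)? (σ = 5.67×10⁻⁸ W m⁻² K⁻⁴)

T_eq = [S₀(1−A)/(4σd²)]^(1/4), so T ∝ (1−A)^(1/4) / √d.
T₁ = [1361×0.49/(4×5.67×10⁻⁸×3.87²)]^(1/4) = 118.37 K.
T₂ = [1361×0.63/(4×5.67×10⁻⁸×7.28²)]^(1/4) = 91.90 K.

T₁/T₂ ≈ 1.288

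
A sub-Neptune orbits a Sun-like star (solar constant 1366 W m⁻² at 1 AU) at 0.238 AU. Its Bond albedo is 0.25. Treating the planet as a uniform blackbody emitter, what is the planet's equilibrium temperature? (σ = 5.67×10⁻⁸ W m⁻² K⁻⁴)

T_eq ≈ 531 K

Flux at 0.238 AU: S = 1366/0.238² = 2.41×10⁴ W m⁻².
Energy balance: absorbed = emitted ⇒ πR²·S(1−A) = 4πR²·σT_eq⁴, so T_eq⁴ = S(1−A)/(4σ).
T_eq = [2.41×10⁴ × 0.75 / (4 × 5.67×10⁻⁸)]^(1/4) = (7.97×10¹⁰)^(1/4) = 531 K.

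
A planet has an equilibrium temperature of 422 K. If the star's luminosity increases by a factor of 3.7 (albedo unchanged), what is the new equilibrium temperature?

T_eq ∝ L^(1/4) · d^(−1/2).
T′ = 422 × 3.7^(1/4) = 585 K.

T_eq ≈ 585 K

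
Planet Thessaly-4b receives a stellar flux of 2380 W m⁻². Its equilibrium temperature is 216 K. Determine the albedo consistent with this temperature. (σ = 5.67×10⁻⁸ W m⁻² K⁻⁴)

A ≈ 0.79

From T_eq⁴ = S(1−A)/(4σ): 1−A = 4σT_eq⁴/S.
1−A = 4 × 5.67×10⁻⁸ × (216)⁴ / 2380 = 0.207.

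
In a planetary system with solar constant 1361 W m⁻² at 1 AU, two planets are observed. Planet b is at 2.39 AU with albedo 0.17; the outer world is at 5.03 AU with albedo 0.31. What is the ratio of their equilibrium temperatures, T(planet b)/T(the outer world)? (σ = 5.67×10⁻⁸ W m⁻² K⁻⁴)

T_eq = [S₀(1−A)/(4σd²)]^(1/4), so T ∝ (1−A)^(1/4) / √d.
T₁ = [1361×0.83/(4×5.67×10⁻⁸×2.39²)]^(1/4) = 171.84 K.
T₂ = [1361×0.69/(4×5.67×10⁻⁸×5.03²)]^(1/4) = 113.11 K.

T₁/T₂ ≈ 1.519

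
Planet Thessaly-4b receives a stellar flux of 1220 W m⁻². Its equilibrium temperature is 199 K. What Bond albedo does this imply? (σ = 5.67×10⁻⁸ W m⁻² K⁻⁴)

From T_eq⁴ = S(1−A)/(4σ): 1−A = 4σT_eq⁴/S.
1−A = 4 × 5.67×10⁻⁸ × (199)⁴ / 1220 = 0.292.

A ≈ 0.71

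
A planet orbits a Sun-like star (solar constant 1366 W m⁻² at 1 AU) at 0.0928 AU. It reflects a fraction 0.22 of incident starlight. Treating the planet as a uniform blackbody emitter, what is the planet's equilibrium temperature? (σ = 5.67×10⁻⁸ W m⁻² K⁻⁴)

Flux at 0.0928 AU: S = 1366/0.0928² = 1.59×10⁵ W m⁻².
Energy balance: absorbed = emitted ⇒ πR²·S(1−A) = 4πR²·σT_eq⁴, so T_eq⁴ = S(1−A)/(4σ).
T_eq = [1.59×10⁵ × 0.78 / (4 × 5.67×10⁻⁸)]^(1/4) = (5.46×10¹¹)^(1/4) = 859 K.

T_eq ≈ 859 K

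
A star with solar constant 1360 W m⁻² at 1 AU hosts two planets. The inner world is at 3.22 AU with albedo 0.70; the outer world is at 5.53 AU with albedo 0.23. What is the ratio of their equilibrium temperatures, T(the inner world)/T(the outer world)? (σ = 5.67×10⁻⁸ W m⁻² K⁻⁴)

T_eq = [S₀(1−A)/(4σd²)]^(1/4), so T ∝ (1−A)^(1/4) / √d.
T₁ = [1360×0.30/(4×5.67×10⁻⁸×3.22²)]^(1/4) = 114.77 K.
T₂ = [1360×0.77/(4×5.67×10⁻⁸×5.53²)]^(1/4) = 110.85 K.

T₁/T₂ ≈ 1.035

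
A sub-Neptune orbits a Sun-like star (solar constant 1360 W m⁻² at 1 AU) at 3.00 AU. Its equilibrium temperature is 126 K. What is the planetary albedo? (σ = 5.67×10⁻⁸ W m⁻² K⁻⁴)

Flux at 3.00 AU: S = 1360/3.00² = 151 W m⁻².
From T_eq⁴ = S(1−A)/(4σ): 1−A = 4σT_eq⁴/S.
1−A = 4 × 5.67×10⁻⁸ × (126)⁴ / 151 = 0.378.

A ≈ 0.62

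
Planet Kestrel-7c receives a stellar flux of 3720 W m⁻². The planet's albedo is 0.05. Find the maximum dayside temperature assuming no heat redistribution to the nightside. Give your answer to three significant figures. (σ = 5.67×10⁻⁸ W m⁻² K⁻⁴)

T_ss ≈ 500 K

With no redistribution each surface element balances locally: S(1−A) = σT⁴.
T = [3720 × 0.95 / 5.67×10⁻⁸]^(1/4) = (6.23×10¹⁰)^(1/4) = 500 K.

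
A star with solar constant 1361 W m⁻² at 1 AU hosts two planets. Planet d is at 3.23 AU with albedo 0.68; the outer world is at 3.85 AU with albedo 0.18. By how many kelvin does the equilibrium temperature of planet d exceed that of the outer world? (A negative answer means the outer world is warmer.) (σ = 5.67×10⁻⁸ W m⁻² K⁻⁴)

ΔT ≈ -18.5 K

T_eq = [S₀(1−A)/(4σd²)]^(1/4), so T ∝ (1−A)^(1/4) / √d.
T₁ = [1361×0.32/(4×5.67×10⁻⁸×3.23²)]^(1/4) = 116.48 K.
T₂ = [1361×0.82/(4×5.67×10⁻⁸×3.85²)]^(1/4) = 134.98 K.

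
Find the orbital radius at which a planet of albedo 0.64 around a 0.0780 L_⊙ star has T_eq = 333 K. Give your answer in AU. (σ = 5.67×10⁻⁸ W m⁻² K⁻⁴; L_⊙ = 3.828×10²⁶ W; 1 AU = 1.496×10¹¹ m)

L = 0.0780 × 3.828×10²⁶ = 2.99×10²⁵ W.
From T_eq⁴ = L(1−A)/(16πσd²): d = √[L(1−A)/(16πσT_eq⁴)].
d = √[2.99×10²⁵ × 0.36 / (16π × 5.67×10⁻⁸ × (333)⁴)] = 1.75×10¹⁰ m = 0.117 AU.

d ≈ 0.117 AU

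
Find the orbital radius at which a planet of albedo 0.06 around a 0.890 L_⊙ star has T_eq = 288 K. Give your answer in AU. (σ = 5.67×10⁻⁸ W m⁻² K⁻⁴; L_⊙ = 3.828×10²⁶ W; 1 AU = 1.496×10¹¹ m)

L = 0.890 × 3.828×10²⁶ = 3.41×10²⁶ W.
From T_eq⁴ = L(1−A)/(16πσd²): d = √[L(1−A)/(16πσT_eq⁴)].
d = √[3.41×10²⁶ × 0.94 / (16π × 5.67×10⁻⁸ × (288)⁴)] = 1.28×10¹¹ m = 0.854 AU.

d ≈ 0.854 AU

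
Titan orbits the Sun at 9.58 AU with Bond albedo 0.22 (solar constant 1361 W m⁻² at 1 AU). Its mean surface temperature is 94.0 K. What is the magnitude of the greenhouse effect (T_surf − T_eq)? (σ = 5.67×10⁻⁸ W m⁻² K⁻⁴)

ΔT ≈ 9.5 K

S = 1361/9.58² = 14.83 W m⁻².
T_eq = [S(1−A)/(4σ)]^(1/4) = [14.83×0.78/(4×5.67×10⁻⁸)]^(1/4) = 84.5 K.
ΔT = T_surf − T_eq = 94 − 84.5.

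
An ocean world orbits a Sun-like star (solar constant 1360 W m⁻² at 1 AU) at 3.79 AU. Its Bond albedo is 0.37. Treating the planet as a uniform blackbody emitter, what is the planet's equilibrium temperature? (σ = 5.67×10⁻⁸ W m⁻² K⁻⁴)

T_eq ≈ 127 K

Flux at 3.79 AU: S = 1360/3.79² = 94.7 W m⁻².
Energy balance: absorbed = emitted ⇒ πR²·S(1−A) = 4πR²·σT_eq⁴, so T_eq⁴ = S(1−A)/(4σ).
T_eq = [94.7 × 0.63 / (4 × 5.67×10⁻⁸)]^(1/4) = (2.63×10⁸)^(1/4) = 127 K.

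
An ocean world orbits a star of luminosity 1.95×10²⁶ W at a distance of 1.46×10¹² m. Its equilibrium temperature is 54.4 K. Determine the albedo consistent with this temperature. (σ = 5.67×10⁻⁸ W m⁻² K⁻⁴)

A ≈ 0.73

Flux: S = L/(4πd²) = 1.95×10²⁶/(4π×(1.46×10¹²)²) = 7.28 W m⁻².
From T_eq⁴ = S(1−A)/(4σ): 1−A = 4σT_eq⁴/S.
1−A = 4 × 5.67×10⁻⁸ × (54.4)⁴ / 7.28 = 0.273.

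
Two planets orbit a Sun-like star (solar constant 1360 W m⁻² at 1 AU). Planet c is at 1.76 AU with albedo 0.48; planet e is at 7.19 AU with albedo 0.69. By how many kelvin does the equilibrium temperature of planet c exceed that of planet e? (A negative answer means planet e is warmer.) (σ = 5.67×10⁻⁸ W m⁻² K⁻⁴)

T_eq = [S₀(1−A)/(4σd²)]^(1/4), so T ∝ (1−A)^(1/4) / √d.
T₁ = [1360×0.52/(4×5.67×10⁻⁸×1.76²)]^(1/4) = 178.12 K.
T₂ = [1360×0.31/(4×5.67×10⁻⁸×7.19²)]^(1/4) = 77.44 K.

ΔT ≈ 100.7 K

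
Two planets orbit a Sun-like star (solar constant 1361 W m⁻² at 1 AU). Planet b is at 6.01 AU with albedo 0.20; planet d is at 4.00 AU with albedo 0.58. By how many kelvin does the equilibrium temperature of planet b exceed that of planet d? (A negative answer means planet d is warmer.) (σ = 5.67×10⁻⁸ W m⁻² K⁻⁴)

ΔT ≈ -4.7 K

T_eq = [S₀(1−A)/(4σd²)]^(1/4), so T ∝ (1−A)^(1/4) / √d.
T₁ = [1361×0.80/(4×5.67×10⁻⁸×6.01²)]^(1/4) = 107.37 K.
T₂ = [1361×0.42/(4×5.67×10⁻⁸×4.00²)]^(1/4) = 112.03 K.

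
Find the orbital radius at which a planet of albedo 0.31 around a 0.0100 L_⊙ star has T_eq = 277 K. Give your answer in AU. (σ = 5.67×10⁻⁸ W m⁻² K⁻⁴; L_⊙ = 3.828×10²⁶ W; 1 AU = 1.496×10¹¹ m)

L = 0.0100 × 3.828×10²⁶ = 3.83×10²⁴ W.
From T_eq⁴ = L(1−A)/(16πσd²): d = √[L(1−A)/(16πσT_eq⁴)].
d = √[3.83×10²⁴ × 0.69 / (16π × 5.67×10⁻⁸ × (277)⁴)] = 1.25×10¹⁰ m = 0.0839 AU.

d ≈ 0.0839 AU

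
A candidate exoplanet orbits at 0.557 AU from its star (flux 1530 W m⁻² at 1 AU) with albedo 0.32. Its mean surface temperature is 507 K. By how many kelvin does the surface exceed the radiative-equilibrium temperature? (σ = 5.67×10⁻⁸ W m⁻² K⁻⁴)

S = 1530/0.557² = 4932 W m⁻².
T_eq = [S(1−A)/(4σ)]^(1/4) = [4932×0.68/(4×5.67×10⁻⁸)]^(1/4) = 348.7 K.
ΔT = T_surf − T_eq = 507 − 348.7.

ΔT ≈ 158.3 K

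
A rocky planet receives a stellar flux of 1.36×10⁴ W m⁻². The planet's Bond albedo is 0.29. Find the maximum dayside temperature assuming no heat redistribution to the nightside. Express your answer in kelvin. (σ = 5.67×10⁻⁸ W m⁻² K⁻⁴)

With no redistribution each surface element balances locally: S(1−A) = σT⁴.
T = [1.36×10⁴ × 0.71 / 5.67×10⁻⁸]^(1/4) = (1.70×10¹¹)^(1/4) = 642 K.

T_ss ≈ 642 K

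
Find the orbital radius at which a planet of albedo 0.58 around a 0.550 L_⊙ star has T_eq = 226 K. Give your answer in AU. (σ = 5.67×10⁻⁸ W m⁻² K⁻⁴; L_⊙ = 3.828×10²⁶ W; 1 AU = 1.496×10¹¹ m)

L = 0.550 × 3.828×10²⁶ = 2.11×10²⁶ W.
From T_eq⁴ = L(1−A)/(16πσd²): d = √[L(1−A)/(16πσT_eq⁴)].
d = √[2.11×10²⁶ × 0.42 / (16π × 5.67×10⁻⁸ × (226)⁴)] = 1.09×10¹¹ m = 0.729 AU.

d ≈ 0.729 AU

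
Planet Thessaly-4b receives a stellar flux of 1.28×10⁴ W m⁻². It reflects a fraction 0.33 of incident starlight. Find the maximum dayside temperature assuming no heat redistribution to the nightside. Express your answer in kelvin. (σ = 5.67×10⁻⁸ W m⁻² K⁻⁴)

With no redistribution each surface element balances locally: S(1−A) = σT⁴.
T = [1.28×10⁴ × 0.67 / 5.67×10⁻⁸]^(1/4) = (1.51×10¹¹)^(1/4) = 624 K.

T_ss ≈ 624 K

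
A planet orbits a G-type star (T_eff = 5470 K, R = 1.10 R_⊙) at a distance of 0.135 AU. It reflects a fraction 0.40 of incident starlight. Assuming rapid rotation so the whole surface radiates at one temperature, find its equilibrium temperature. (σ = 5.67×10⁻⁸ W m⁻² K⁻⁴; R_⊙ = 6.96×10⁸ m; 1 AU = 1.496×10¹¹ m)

T_eq ≈ 663 K

R_⋆ = 1.10 × 6.96×10⁸ = 7.66×10⁸ m.
d = 0.135 AU = 2.02×10¹⁰ m.
L = 4πR_⋆²σT_⋆⁴ = 4π(7.66×10⁸)² × 5.67×10⁻⁸ × (5470)⁴ = 3.74×10²⁶ W.
S = L/(4πd²) = 7.29×10⁴ W m⁻².
Energy balance: absorbed = emitted ⇒ πR²·S(1−A) = 4πR²·σT_eq⁴, so T_eq⁴ = S(1−A)/(4σ).
T_eq = [7.29×10⁴ × 0.60 / (4 × 5.67×10⁻⁸)]^(1/4) = (1.93×10¹¹)^(1/4) = 663 K.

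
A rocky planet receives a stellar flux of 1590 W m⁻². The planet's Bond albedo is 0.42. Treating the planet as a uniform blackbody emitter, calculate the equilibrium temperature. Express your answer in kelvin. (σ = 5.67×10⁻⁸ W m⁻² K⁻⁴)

T_eq ≈ 253 K

Energy balance: absorbed = emitted ⇒ πR²·S(1−A) = 4πR²·σT_eq⁴, so T_eq⁴ = S(1−A)/(4σ).
T_eq = [1590 × 0.58 / (4 × 5.67×10⁻⁸)]^(1/4) = (4.07×10⁹)^(1/4) = 253 K.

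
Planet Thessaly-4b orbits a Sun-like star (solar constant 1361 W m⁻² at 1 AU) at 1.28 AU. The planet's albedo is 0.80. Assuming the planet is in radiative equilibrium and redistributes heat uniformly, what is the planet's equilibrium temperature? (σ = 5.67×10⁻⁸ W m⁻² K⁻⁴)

T_eq ≈ 165 K

Flux at 1.28 AU: S = 1361/1.28² = 831 W m⁻².
Energy balance: absorbed = emitted ⇒ πR²·S(1−A) = 4πR²·σT_eq⁴, so T_eq⁴ = S(1−A)/(4σ).
T_eq = [831 × 0.20 / (4 × 5.67×10⁻⁸)]^(1/4) = (7.33×10⁸)^(1/4) = 165 K.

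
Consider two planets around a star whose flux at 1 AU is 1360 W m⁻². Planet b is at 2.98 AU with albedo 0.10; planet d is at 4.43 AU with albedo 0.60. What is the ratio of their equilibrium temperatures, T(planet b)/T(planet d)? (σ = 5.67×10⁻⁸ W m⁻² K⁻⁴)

T_eq = [S₀(1−A)/(4σd²)]^(1/4), so T ∝ (1−A)^(1/4) / √d.
T₁ = [1360×0.90/(4×5.67×10⁻⁸×2.98²)]^(1/4) = 157.01 K.
T₂ = [1360×0.40/(4×5.67×10⁻⁸×4.43²)]^(1/4) = 105.14 K.

T₁/T₂ ≈ 1.493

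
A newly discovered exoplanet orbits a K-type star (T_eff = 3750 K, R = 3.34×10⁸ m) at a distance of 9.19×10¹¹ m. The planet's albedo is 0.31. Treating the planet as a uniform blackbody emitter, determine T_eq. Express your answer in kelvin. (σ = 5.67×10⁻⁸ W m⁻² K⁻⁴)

T_eq ≈ 46.1 K

L = 4πR_⋆²σT_⋆⁴ = 4π(3.34×10⁸)² × 5.67×10⁻⁸ × (3750)⁴ = 1.57×10²⁵ W.
S = L/(4πd²) = 1.48 W m⁻².
Energy balance: absorbed = emitted ⇒ πR²·S(1−A) = 4πR²·σT_eq⁴, so T_eq⁴ = S(1−A)/(4σ).
T_eq = [1.48 × 0.69 / (4 × 5.67×10⁻⁸)]^(1/4) = (4.51×10⁶)^(1/4) = 46.1 K.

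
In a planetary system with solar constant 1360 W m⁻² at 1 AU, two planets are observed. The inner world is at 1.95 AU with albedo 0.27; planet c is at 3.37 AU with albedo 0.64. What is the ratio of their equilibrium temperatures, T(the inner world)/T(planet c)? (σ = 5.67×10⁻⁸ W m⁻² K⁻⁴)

T₁/T₂ ≈ 1.569

T_eq = [S₀(1−A)/(4σd²)]^(1/4), so T ∝ (1−A)^(1/4) / √d.
T₁ = [1360×0.73/(4×5.67×10⁻⁸×1.95²)]^(1/4) = 184.20 K.
T₂ = [1360×0.36/(4×5.67×10⁻⁸×3.37²)]^(1/4) = 117.42 K.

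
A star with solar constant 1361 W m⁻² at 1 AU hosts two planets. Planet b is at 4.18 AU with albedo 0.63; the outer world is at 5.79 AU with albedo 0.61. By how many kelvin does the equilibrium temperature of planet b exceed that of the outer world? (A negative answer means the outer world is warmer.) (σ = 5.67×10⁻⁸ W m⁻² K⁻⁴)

T_eq = [S₀(1−A)/(4σd²)]^(1/4), so T ∝ (1−A)^(1/4) / √d.
T₁ = [1361×0.37/(4×5.67×10⁻⁸×4.18²)]^(1/4) = 106.17 K.
T₂ = [1361×0.39/(4×5.67×10⁻⁸×5.79²)]^(1/4) = 91.41 K.

ΔT ≈ 14.8 K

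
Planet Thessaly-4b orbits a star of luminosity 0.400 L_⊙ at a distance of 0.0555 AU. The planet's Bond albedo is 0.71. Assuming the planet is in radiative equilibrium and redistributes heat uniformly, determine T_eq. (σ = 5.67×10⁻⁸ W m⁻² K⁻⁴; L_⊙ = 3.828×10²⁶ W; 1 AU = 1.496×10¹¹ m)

T_eq ≈ 689 K

d = 0.0555 AU = 8.30×10⁹ m.
L = 0.400 × 3.828×10²⁶ = 1.53×10²⁶ W.
Flux: S = L/(4πd²) = 1.53×10²⁶/(4π×(8.30×10⁹)²) = 1.77×10⁵ W m⁻².
Energy balance: absorbed = emitted ⇒ πR²·S(1−A) = 4πR²·σT_eq⁴, so T_eq⁴ = S(1−A)/(4σ).
T_eq = [1.77×10⁵ × 0.29 / (4 × 5.67×10⁻⁸)]^(1/4) = (2.26×10¹¹)^(1/4) = 689 K.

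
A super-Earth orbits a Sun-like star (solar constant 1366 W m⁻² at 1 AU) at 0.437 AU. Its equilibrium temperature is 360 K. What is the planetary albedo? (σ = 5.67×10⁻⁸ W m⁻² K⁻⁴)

A ≈ 0.47

Flux at 0.437 AU: S = 1366/0.437² = 7150 W m⁻².
From T_eq⁴ = S(1−A)/(4σ): 1−A = 4σT_eq⁴/S.
1−A = 4 × 5.67×10⁻⁸ × (360)⁴ / 7150 = 0.533.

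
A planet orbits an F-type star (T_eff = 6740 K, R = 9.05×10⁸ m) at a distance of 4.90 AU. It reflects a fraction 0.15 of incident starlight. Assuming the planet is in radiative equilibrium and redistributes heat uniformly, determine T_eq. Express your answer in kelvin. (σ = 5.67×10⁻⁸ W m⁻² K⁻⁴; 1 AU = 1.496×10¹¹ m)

T_eq ≈ 161 K

d = 4.90 AU = 7.33×10¹¹ m.
L = 4πR_⋆²σT_⋆⁴ = 4π(9.05×10⁸)² × 5.67×10⁻⁸ × (6740)⁴ = 1.20×10²⁷ W.
S = L/(4πd²) = 178 W m⁻².
Energy balance: absorbed = emitted ⇒ πR²·S(1−A) = 4πR²·σT_eq⁴, so T_eq⁴ = S(1−A)/(4σ).
T_eq = [178 × 0.85 / (4 × 5.67×10⁻⁸)]^(1/4) = (6.68×10⁸)^(1/4) = 161 K.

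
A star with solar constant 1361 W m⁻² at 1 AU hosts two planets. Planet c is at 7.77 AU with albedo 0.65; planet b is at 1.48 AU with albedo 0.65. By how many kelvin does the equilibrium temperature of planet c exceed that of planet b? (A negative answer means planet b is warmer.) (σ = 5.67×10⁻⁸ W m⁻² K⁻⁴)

T_eq = [S₀(1−A)/(4σd²)]^(1/4), so T ∝ (1−A)^(1/4) / √d.
T₁ = [1361×0.35/(4×5.67×10⁻⁸×7.77²)]^(1/4) = 76.80 K.
T₂ = [1361×0.35/(4×5.67×10⁻⁸×1.48²)]^(1/4) = 175.97 K.

ΔT ≈ -99.2 K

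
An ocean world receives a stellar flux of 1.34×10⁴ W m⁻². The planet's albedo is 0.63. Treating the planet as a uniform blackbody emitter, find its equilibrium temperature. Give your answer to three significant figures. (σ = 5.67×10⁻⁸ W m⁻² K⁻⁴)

T_eq ≈ 385 K

Energy balance: absorbed = emitted ⇒ πR²·S(1−A) = 4πR²·σT_eq⁴, so T_eq⁴ = S(1−A)/(4σ).
T_eq = [1.34×10⁴ × 0.37 / (4 × 5.67×10⁻⁸)]^(1/4) = (2.19×10¹⁰)^(1/4) = 385 K.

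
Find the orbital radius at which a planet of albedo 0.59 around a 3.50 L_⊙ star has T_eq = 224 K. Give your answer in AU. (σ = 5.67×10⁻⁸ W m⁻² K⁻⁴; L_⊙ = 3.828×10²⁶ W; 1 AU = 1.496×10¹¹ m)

d ≈ 1.85 AU

L = 3.50 × 3.828×10²⁶ = 1.34×10²⁷ W.
From T_eq⁴ = L(1−A)/(16πσd²): d = √[L(1−A)/(16πσT_eq⁴)].
d = √[1.34×10²⁷ × 0.41 / (16π × 5.67×10⁻⁸ × (224)⁴)] = 2.77×10¹¹ m = 1.85 AU.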